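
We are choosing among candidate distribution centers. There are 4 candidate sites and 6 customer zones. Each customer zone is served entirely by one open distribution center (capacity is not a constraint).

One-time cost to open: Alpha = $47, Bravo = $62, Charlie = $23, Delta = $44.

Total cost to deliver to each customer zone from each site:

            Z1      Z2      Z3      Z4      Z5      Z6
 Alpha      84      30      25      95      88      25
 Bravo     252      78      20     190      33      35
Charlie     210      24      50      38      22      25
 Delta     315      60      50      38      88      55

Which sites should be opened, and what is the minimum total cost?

Open Alpha and Charlie; minimum total cost 288.

For any fixed open set, each customer zone goes to its cheapest open site; total = fixed + service.
{Alpha, Charlie}: Z1→Alpha 84, Z2→Charlie 24, Z3→Alpha 25, Z4→Charlie 38, Z5→Charlie 22, Z6→Alpha 25. Service 218; fixed 70; total 288.
{Alpha, Charlie, Delta}: Z1→Alpha 84, Z2→Charlie 24, Z3→Alpha 25, Z4→Charlie 38, Z5→Charlie 22, Z6→Alpha 25. Service 218; fixed 114; total 332.
{Alpha, Bravo, Charlie}: Z1→Alpha 84, Z2→Charlie 24, Z3→Bravo 20, Z4→Charlie 38, Z5→Charlie 22, Z6→Alpha 25. Service 213; fixed 132; total 345.
{Alpha, Bravo, Charlie, Delta}: Z1→Alpha 84, Z2→Charlie 24, Z3→Bravo 20, Z4→Charlie 38, Z5→Charlie 22, Z6→Alpha 25. Service 213; fixed 176; total 389.
No other subset beats 288.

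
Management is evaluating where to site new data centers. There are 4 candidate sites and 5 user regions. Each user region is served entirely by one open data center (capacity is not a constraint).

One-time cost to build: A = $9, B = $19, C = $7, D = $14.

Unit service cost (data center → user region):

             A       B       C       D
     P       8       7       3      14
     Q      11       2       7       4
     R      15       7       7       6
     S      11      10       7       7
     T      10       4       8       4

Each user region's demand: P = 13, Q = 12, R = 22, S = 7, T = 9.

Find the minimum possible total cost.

Minimum total cost: 320

For any fixed open set, each user region goes to its cheapest open site; total = fixed + service.
{B, C, D}: P→C 3·13=39, Q→B 2·12=24, R→D 6·22=132, S→C 7·7=49, T→B 4·9=36. Service 280; fixed 40; total 320.
{C, D}: P→C 3·13=39, Q→D 4·12=48, R→D 6·22=132, S→C 7·7=49, T→D 4·9=36. Service 304; fixed 21; total 325.
{B, C}: service 302 + fixed 26 = 328
{A, B, C, D}: P→C 3·13=39, Q→B 2·12=24, R→D 6·22=132, S→C 7·7=49, T→B 4·9=36. Service 280; fixed 49; total 329.
No other subset beats 320.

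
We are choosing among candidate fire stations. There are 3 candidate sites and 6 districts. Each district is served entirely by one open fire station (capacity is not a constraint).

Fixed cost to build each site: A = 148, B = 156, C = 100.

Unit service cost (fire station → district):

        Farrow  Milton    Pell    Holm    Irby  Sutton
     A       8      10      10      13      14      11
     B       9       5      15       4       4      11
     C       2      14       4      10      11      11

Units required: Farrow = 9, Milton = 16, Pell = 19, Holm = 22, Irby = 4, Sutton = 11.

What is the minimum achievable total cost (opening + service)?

For any fixed open set, each district goes to its cheapest open site; total = fixed + service.
{B, C}: Farrow→C 2·9=18, Milton→B 5·16=80, Pell→C 4·19=76, Holm→B 4·22=88, Irby→B 4·4=16, Sutton→B 11·11=121. Service 399; fixed 256; total 655.
{A, B, C}: service 399 + fixed 404 = 803
{C}: service 703 + fixed 100 = 803
No other subset beats 655.

Minimum total cost: 655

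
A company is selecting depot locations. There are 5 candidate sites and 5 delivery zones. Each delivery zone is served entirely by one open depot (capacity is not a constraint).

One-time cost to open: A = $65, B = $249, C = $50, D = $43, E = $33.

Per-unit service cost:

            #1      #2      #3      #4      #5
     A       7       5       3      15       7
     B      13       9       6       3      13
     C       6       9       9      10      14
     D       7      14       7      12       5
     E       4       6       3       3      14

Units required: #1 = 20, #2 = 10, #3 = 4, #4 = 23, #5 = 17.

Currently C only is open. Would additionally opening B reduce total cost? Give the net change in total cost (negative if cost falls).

No — net change +59 (cost rises by 59).

Current service cost with {C}: 714.
Adding B: each delivery zone re-picks its cheapest; new service cost 524, saving 190.
Extra fixed cost: 249. Net change = 249 − 190 = 59.
(Totals: 764 → 823.)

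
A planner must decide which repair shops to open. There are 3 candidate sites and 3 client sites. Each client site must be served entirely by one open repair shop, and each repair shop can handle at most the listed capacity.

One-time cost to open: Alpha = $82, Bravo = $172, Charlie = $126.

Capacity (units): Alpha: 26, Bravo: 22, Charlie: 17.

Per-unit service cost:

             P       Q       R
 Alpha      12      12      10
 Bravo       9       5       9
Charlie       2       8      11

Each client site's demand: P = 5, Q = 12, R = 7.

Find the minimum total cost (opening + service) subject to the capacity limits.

Minimum total cost: 356

Open {Alpha}: P→Alpha 12·5=60, Q→Alpha 12·12=144, R→Alpha 10·7=70.
Loads: Alpha carries 24/26. Service 274; fixed 82; total 356.
Next best feasible plan costs 384.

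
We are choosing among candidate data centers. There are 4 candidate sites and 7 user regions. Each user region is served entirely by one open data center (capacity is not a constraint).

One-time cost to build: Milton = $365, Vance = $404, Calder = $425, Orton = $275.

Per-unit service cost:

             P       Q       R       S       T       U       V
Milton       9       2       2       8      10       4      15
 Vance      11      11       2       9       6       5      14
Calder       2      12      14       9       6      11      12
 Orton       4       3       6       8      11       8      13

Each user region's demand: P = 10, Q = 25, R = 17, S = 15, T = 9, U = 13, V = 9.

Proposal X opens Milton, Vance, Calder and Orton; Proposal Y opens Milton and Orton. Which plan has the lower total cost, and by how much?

Proposal Y is cheaper by 764.

Proposal X: {Milton, Vance, Calder, Orton}: P→Calder 2·10=20, Q→Milton 2·25=50, R→Milton 2·17=34, S→Milton 8·15=120, T→Vance 6·9=54, U→Milton 4·13=52, V→Calder 12·9=108. Service 438; fixed 1469; total 1907.
Proposal Y: {Milton, Orton}: P→Orton 4·10=40, Q→Milton 2·25=50, R→Milton 2·17=34, S→Milton 8·15=120, T→Milton 10·9=90, U→Milton 4·13=52, V→Orton 13·9=117. Service 503; fixed 640; total 1143.
Difference: |1907 − 1143| = 764.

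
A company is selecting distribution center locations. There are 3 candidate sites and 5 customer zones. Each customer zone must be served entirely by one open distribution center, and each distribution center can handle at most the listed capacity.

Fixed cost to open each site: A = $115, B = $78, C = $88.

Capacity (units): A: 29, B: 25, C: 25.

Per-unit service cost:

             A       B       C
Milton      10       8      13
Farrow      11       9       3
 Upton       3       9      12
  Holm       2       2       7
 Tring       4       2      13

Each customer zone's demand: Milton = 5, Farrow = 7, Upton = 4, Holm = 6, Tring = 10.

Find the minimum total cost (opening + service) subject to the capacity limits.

Open {B, C}: Milton→B 8·5=40, Farrow→C 3·7=21, Upton→B 9·4=36, Holm→B 2·6=12, Tring→B 2·10=20.
Loads: B carries 25/25, C carries 7/25. Service 129; fixed 166; total 295.
Next best feasible plan costs 307.

Minimum total cost: 295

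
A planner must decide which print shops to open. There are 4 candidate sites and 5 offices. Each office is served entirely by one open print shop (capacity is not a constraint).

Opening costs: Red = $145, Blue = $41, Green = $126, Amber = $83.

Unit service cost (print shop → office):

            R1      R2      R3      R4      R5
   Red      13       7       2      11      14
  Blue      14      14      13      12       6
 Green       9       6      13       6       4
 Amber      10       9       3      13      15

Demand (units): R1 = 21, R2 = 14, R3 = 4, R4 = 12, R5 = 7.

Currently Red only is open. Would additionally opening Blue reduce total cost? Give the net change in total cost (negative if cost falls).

Current service cost with {Red}: 609.
Adding Blue: each office re-picks its cheapest; new service cost 553, saving 56.
Extra fixed cost: 41. Net change = 41 − 56 = -15.
(Totals: 754 → 739.)

Yes — net change −15 (cost falls by 15).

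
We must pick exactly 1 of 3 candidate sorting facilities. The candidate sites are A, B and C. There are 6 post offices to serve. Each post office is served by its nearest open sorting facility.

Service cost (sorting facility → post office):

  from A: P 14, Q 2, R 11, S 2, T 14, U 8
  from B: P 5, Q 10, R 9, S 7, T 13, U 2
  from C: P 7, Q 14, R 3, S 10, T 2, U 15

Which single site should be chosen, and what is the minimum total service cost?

With exactly 1 open, each post office uses its cheapest among the chosen.
{B}: P→B 5, Q→B 10, R→B 9, S→B 7, T→B 13, U→B 2. Service cost 46.
{A}: service cost 51
{C}: service cost 51
Among all 3 size-1 choices, {B} is lowest.

Choose B only; total service cost 46.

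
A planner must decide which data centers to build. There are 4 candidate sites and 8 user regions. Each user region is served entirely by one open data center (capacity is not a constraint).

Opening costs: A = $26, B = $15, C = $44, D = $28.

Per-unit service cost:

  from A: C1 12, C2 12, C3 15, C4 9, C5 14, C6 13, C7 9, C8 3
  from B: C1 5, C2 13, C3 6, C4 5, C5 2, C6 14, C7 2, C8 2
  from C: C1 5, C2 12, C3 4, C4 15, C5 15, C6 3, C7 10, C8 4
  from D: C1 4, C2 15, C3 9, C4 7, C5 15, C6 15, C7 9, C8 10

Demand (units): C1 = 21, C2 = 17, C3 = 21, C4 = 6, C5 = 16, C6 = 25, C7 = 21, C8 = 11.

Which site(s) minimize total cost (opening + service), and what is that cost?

For any fixed open set, each user region goes to its cheapest open site; total = fixed + service.
{B, C}: C1→B 5·21=105, C2→C 12·17=204, C3→C 4·21=84, C4→B 5·6=30, C5→B 2·16=32, C6→C 3·25=75, C7→B 2·21=42, C8→B 2·11=22. Service 594; fixed 59; total 653.
{B, C, D}: service 573 + fixed 87 = 660
{A, B, C}: C1→B 5·21=105, C2→A 12·17=204, C3→C 4·21=84, C4→B 5·6=30, C5→B 2·16=32, C6→C 3·25=75, C7→B 2·21=42, C8→B 2·11=22. Service 594; fixed 85; total 679.
{A, B, C, D}: service 573 + fixed 113 = 686
No other subset beats 653.

Open B and C; minimum total cost 653.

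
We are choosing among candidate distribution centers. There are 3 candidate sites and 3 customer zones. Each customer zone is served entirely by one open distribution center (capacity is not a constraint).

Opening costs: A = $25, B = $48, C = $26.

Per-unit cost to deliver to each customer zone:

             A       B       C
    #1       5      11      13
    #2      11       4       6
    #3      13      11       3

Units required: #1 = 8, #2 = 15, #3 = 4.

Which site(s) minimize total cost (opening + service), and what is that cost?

For any fixed open set, each customer zone goes to its cheapest open site; total = fixed + service.
{A, C}: #1→A 5·8=40, #2→C 6·15=90, #3→C 3·4=12. Service 142; fixed 51; total 193.
{A, B, C}: service 112 + fixed 99 = 211
{A, B}: #1→A 5·8=40, #2→B 4·15=60, #3→B 11·4=44. Service 144; fixed 73; total 217.
{A}: service 257 + fixed 25 = 282
No other subset beats 193.

Open A and C; minimum total cost 193.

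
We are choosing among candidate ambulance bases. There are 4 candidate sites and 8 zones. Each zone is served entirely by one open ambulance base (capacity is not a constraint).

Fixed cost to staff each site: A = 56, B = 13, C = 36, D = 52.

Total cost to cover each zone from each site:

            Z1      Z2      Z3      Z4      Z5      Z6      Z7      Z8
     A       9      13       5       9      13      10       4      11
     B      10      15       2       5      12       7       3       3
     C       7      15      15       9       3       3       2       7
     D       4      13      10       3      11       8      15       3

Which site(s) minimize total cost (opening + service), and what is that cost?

For any fixed open set, each zone goes to its cheapest open site; total = fixed + service.
{B}: Z1→B 10, Z2→B 15, Z3→B 2, Z4→B 5, Z5→B 12, Z6→B 7, Z7→B 3, Z8→B 3. Service 57; fixed 13; total 70.
{B, C}: Z1→C 7, Z2→B 15, Z3→B 2, Z4→B 5, Z5→C 3, Z6→C 3, Z7→C 2, Z8→B 3. Service 40; fixed 49; total 89.
{C}: service 61 + fixed 36 = 97
{A, B, C, D}: service 33 + fixed 157 = 190
No other subset beats 70.

Open B only; minimum total cost 70.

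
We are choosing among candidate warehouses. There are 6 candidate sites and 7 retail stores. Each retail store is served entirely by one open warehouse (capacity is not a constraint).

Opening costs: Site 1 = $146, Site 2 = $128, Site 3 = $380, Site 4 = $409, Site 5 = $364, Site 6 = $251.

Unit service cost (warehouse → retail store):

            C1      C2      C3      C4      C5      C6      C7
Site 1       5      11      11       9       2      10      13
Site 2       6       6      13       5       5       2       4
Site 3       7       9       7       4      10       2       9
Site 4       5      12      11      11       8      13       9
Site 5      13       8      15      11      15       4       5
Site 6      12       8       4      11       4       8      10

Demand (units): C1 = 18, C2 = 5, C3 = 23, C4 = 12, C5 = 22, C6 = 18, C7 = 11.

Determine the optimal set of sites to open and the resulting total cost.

Open Site 2 only; minimum total cost 815.

For any fixed open set, each retail store goes to its cheapest open site; total = fixed + service.
{Site 2}: C1→Site 2 6·18=108, C2→Site 2 6·5=30, C3→Site 2 13·23=299, C4→Site 2 5·12=60, C5→Site 2 5·22=110, C6→Site 2 2·18=36, C7→Site 2 4·11=44. Service 687; fixed 128; total 815.
{Site 1, Site 2}: service 557 + fixed 274 = 831
{Site 2, Site 6}: service 458 + fixed 379 = 837
{Site 1, Site 2, Site 3, Site 4, Site 5, Site 6}: C1→Site 1 5·18=90, C2→Site 2 6·5=30, C3→Site 6 4·23=92, C4→Site 3 4·12=48, C5→Site 1 2·22=44, C6→Site 2 2·18=36, C7→Site 2 4·11=44. Service 384; fixed 1678; total 2062.
No other subset beats 815.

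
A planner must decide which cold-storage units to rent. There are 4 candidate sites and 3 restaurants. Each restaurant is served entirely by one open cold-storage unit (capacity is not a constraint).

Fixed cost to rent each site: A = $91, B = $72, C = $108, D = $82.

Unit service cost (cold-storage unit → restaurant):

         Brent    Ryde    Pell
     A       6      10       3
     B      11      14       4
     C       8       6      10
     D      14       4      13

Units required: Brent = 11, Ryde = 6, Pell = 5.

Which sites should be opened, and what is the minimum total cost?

For any fixed open set, each restaurant goes to its cheapest open site; total = fixed + service.
{A}: Brent→A 6·11=66, Ryde→A 10·6=60, Pell→A 3·5=15. Service 141; fixed 91; total 232.
{A, D}: service 105 + fixed 173 = 278
{C}: Brent→C 8·11=88, Ryde→C 6·6=36, Pell→C 10·5=50. Service 174; fixed 108; total 282.
{A, B, C, D}: service 105 + fixed 353 = 458
No other subset beats 232.

Open A only; minimum total cost 232.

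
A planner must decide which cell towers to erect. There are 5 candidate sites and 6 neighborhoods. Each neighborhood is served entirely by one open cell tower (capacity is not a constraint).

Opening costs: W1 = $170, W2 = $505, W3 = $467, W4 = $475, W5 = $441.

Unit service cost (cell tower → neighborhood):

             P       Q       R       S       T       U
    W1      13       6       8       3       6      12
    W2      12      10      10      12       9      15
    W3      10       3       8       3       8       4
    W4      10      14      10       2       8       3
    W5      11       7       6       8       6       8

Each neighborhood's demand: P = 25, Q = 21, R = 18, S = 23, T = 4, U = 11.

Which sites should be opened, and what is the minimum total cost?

Open W1 only; minimum total cost 990.

For any fixed open set, each neighborhood goes to its cheapest open site; total = fixed + service.
{W1}: P→W1 13·25=325, Q→W1 6·21=126, R→W1 8·18=144, S→W1 3·23=69, T→W1 6·4=24, U→W1 12·11=132. Service 820; fixed 170; total 990.
{W3}: service 602 + fixed 467 = 1069
{W1, W3}: P→W3 10·25=250, Q→W3 3·21=63, R→W1 8·18=144, S→W1 3·23=69, T→W1 6·4=24, U→W3 4·11=44. Service 594; fixed 637; total 1231.
{W1, W2, W3, W4, W5}: P→W3 10·25=250, Q→W3 3·21=63, R→W5 6·18=108, S→W4 2·23=46, T→W1 6·4=24, U→W4 3·11=33. Service 524; fixed 2058; total 2582.
No other subset beats 990.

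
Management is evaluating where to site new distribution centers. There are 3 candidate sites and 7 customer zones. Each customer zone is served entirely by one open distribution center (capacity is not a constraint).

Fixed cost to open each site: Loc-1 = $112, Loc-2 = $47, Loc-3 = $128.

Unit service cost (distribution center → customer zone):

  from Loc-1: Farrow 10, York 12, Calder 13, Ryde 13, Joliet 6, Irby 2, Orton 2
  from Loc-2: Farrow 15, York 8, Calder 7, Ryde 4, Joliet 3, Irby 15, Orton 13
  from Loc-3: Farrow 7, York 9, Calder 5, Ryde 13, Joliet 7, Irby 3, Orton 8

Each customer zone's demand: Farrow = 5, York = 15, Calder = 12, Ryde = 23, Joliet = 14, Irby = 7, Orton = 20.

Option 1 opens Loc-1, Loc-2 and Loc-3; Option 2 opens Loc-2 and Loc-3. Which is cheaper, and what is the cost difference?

Option 1 is cheaper by 15.

Option 1: {Loc-1, Loc-2, Loc-3}: Farrow→Loc-3 7·5=35, York→Loc-2 8·15=120, Calder→Loc-3 5·12=60, Ryde→Loc-2 4·23=92, Joliet→Loc-2 3·14=42, Irby→Loc-1 2·7=14, Orton→Loc-1 2·20=40. Service 403; fixed 287; total 690.
Option 2: {Loc-2, Loc-3}: Farrow→Loc-3 7·5=35, York→Loc-2 8·15=120, Calder→Loc-3 5·12=60, Ryde→Loc-2 4·23=92, Joliet→Loc-2 3·14=42, Irby→Loc-3 3·7=21, Orton→Loc-3 8·20=160. Service 530; fixed 175; total 705.
Difference: |690 − 705| = 15.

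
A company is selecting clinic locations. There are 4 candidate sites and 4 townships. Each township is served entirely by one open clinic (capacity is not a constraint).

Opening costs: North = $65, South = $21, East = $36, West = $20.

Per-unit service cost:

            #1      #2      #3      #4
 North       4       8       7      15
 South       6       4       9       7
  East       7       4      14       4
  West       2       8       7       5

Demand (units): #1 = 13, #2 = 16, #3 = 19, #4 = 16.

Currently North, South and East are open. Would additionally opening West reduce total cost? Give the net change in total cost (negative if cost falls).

Current service cost with {North, South, East}: 313.
Adding West: each township re-picks its cheapest; new service cost 287, saving 26.
Extra fixed cost: 20. Net change = 20 − 26 = -6.
(Totals: 435 → 429.)

Yes — net change −6 (cost falls by 6).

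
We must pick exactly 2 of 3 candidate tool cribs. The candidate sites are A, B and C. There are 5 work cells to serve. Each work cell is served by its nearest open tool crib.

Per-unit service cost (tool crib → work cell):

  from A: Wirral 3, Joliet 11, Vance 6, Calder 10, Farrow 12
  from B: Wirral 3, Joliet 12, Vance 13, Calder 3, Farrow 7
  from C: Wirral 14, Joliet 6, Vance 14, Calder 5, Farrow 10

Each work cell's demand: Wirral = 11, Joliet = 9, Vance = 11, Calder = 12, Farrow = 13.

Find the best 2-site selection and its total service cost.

With exactly 2 open, each work cell uses its cheapest among the chosen.
{A, B}: Wirral→A 3·11=33, Joliet→A 11·9=99, Vance→A 6·11=66, Calder→B 3·12=36, Farrow→B 7·13=91. Service cost 325.
{A, C}: service cost 343
{B, C}: service cost 357
Among all 3 size-2 choices, {A, B} is lowest.

Choose A and B; total service cost 325.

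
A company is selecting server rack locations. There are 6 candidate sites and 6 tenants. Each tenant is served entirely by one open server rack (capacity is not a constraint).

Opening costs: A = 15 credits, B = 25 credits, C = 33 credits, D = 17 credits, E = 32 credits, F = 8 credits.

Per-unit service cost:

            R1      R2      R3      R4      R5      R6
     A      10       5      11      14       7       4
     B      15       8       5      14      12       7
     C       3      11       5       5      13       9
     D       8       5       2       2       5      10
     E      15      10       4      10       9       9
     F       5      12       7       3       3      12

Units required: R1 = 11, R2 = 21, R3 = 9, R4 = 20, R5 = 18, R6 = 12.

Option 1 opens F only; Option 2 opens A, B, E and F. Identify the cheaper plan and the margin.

Option 2 is cheaper by 198.

Option 1: {F}: R1→F 5·11=55, R2→F 12·21=252, R3→F 7·9=63, R4→F 3·20=60, R5→F 3·18=54, R6→F 12·12=144. Service 628; fixed 8; total 636.
Option 2: {A, B, E, F}: R1→F 5·11=55, R2→A 5·21=105, R3→E 4·9=36, R4→F 3·20=60, R5→F 3·18=54, R6→A 4·12=48. Service 358; fixed 80; total 438.
Difference: |636 − 438| = 198.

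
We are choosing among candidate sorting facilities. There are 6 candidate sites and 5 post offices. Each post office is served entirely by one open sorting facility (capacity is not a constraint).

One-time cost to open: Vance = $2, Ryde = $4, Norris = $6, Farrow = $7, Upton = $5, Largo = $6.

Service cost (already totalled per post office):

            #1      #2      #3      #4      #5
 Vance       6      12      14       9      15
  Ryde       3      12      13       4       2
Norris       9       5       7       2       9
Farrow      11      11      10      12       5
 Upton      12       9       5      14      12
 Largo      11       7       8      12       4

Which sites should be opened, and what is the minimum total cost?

Open Ryde and Norris; minimum total cost 29.

For any fixed open set, each post office goes to its cheapest open site; total = fixed + service.
{Ryde, Norris}: #1→Ryde 3, #2→Norris 5, #3→Norris 7, #4→Norris 2, #5→Ryde 2. Service 19; fixed 10; total 29.
{Vance, Ryde, Norris}: #1→Ryde 3, #2→Norris 5, #3→Norris 7, #4→Norris 2, #5→Ryde 2. Service 19; fixed 12; total 31.
{Ryde, Norris, Upton}: #1→Ryde 3, #2→Norris 5, #3→Upton 5, #4→Norris 2, #5→Ryde 2. Service 17; fixed 15; total 32.
{Vance, Ryde, Norris, Farrow, Upton, Largo}: #1→Ryde 3, #2→Norris 5, #3→Upton 5, #4→Norris 2, #5→Ryde 2. Service 17; fixed 30; total 47.
No other subset beats 29.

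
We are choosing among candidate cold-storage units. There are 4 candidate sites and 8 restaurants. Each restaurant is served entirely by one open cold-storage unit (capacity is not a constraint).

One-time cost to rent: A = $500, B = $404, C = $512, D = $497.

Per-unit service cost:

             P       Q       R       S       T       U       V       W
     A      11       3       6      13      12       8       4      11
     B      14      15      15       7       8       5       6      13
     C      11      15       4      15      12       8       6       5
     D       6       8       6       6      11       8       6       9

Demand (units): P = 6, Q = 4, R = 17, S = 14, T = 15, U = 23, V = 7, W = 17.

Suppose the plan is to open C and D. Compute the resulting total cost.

Total cost: 1705

Each restaurant is assigned to its cheapest site among the open ones.
{C, D}: P→D 6·6=36, Q→D 8·4=32, R→C 4·17=68, S→D 6·14=84, T→D 11·15=165, U→C 8·23=184, V→C 6·7=42, W→C 5·17=85. Service 696; fixed 1009; total 1705.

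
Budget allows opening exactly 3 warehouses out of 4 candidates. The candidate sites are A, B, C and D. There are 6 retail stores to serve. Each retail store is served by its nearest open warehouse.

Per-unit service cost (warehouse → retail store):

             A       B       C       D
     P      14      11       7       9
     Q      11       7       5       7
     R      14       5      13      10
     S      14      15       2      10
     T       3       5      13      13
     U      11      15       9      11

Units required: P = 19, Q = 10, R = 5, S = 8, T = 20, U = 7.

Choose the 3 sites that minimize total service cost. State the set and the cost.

With exactly 3 open, each retail store uses its cheapest among the chosen.
{A, B, C}: P→C 7·19=133, Q→C 5·10=50, R→B 5·5=25, S→C 2·8=16, T→A 3·20=60, U→C 9·7=63. Service cost 347.
{A, C, D}: service cost 372
{B, C, D}: service cost 387
Among all 4 size-3 choices, {A, B, C} is lowest.

Choose A, B and C; total service cost 347.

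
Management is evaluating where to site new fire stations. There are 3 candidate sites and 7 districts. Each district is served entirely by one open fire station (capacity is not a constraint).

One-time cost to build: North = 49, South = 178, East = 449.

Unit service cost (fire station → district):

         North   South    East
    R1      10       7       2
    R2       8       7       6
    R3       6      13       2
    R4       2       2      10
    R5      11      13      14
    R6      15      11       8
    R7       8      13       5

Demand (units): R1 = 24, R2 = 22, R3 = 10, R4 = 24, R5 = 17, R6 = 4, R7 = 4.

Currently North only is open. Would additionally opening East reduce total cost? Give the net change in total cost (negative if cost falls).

No — net change +133 (cost rises by 133).

Current service cost with {North}: 803.
Adding East: each district re-picks its cheapest; new service cost 487, saving 316.
Extra fixed cost: 449. Net change = 449 − 316 = 133.
(Totals: 852 → 985.)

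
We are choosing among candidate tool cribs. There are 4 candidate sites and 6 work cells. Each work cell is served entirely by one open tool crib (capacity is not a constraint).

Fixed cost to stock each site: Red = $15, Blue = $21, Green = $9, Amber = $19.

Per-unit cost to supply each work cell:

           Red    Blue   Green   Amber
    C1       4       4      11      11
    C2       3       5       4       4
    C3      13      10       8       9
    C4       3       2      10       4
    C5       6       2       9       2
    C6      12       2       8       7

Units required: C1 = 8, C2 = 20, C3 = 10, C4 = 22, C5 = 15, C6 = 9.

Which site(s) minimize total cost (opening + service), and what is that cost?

Open Red, Blue and Green; minimum total cost 309.

For any fixed open set, each work cell goes to its cheapest open site; total = fixed + service.
{Red, Blue, Green}: C1→Red 4·8=32, C2→Red 3·20=60, C3→Green 8·10=80, C4→Blue 2·22=44, C5→Blue 2·15=30, C6→Blue 2·9=18. Service 264; fixed 45; total 309.
{Blue, Green}: service 284 + fixed 30 = 314
{Red, Blue}: service 284 + fixed 36 = 320
{Red, Blue, Green, Amber}: C1→Red 4·8=32, C2→Red 3·20=60, C3→Green 8·10=80, C4→Blue 2·22=44, C5→Blue 2·15=30, C6→Blue 2·9=18. Service 264; fixed 64; total 328.
(All 15 nonempty subsets were checked; Red, Blue and Green is lowest.)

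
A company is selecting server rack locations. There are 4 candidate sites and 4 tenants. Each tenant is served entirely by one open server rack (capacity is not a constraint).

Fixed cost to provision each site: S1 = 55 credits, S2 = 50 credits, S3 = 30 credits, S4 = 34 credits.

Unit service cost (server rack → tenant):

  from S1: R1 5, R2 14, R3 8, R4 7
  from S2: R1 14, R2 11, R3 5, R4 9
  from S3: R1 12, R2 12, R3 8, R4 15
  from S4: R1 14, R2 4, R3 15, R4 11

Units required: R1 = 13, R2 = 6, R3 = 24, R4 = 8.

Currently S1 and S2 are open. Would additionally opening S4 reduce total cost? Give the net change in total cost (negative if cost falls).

Yes — net change −8 (cost falls by 8).

Current service cost with {S1, S2}: 307.
Adding S4: each tenant re-picks its cheapest; new service cost 265, saving 42.
Extra fixed cost: 34. Net change = 34 − 42 = -8.
(Totals: 412 → 404.)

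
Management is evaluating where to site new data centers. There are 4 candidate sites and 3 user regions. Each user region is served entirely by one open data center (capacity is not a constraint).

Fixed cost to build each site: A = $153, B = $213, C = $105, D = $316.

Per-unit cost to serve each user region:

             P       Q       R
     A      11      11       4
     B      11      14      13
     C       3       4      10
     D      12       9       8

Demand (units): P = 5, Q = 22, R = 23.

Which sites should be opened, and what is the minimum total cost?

Open C only; minimum total cost 438.

For any fixed open set, each user region goes to its cheapest open site; total = fixed + service.
{C}: P→C 3·5=15, Q→C 4·22=88, R→C 10·23=230. Service 333; fixed 105; total 438.
{A, C}: P→C 3·5=15, Q→C 4·22=88, R→A 4·23=92. Service 195; fixed 258; total 453.
{A}: P→A 11·5=55, Q→A 11·22=242, R→A 4·23=92. Service 389; fixed 153; total 542.
{A, B, C, D}: service 195 + fixed 787 = 982
No other subset beats 438.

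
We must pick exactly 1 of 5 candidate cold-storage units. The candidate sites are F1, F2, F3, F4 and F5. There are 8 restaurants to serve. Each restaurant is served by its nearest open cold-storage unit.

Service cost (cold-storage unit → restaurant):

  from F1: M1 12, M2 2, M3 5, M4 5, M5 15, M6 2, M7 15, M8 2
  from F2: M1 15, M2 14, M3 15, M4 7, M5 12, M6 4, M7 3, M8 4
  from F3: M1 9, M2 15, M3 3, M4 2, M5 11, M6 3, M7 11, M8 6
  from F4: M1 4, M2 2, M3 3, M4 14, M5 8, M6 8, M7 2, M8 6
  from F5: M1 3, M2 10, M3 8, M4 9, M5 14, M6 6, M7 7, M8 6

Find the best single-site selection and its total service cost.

With exactly 1 open, each restaurant uses its cheapest among the chosen.
{F4}: M1→F4 4, M2→F4 2, M3→F4 3, M4→F4 14, M5→F4 8, M6→F4 8, M7→F4 2, M8→F4 6. Service cost 47.
{F1}: service cost 58
{F3}: service cost 60
Among all 5 size-1 choices, {F4} is lowest.

Choose F4 only; total service cost 47.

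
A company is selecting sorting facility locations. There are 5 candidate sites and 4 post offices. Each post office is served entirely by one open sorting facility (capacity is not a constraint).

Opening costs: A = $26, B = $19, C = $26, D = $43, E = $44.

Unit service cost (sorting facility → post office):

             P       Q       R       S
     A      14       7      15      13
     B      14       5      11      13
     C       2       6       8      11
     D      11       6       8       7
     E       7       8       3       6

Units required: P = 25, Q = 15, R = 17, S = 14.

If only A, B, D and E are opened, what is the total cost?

Total cost: 517

Each post office is assigned to its cheapest site among the open ones.
{A, B, D, E}: P→E 7·25=175, Q→B 5·15=75, R→E 3·17=51, S→E 6·14=84. Service 385; fixed 132; total 517.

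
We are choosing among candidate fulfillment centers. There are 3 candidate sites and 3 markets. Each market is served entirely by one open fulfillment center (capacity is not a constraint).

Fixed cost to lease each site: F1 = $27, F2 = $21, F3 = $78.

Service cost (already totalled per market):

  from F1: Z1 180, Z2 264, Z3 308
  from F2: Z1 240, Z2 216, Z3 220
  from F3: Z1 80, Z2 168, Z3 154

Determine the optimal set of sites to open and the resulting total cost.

Open F3 only; minimum total cost 480.

For any fixed open set, each market goes to its cheapest open site; total = fixed + service.
{F3}: Z1→F3 80, Z2→F3 168, Z3→F3 154. Service 402; fixed 78; total 480.
{F2, F3}: service 402 + fixed 99 = 501
{F1, F3}: service 402 + fixed 105 = 507
{F1, F2, F3}: Z1→F3 80, Z2→F3 168, Z3→F3 154. Service 402; fixed 126; total 528.
No other subset beats 480.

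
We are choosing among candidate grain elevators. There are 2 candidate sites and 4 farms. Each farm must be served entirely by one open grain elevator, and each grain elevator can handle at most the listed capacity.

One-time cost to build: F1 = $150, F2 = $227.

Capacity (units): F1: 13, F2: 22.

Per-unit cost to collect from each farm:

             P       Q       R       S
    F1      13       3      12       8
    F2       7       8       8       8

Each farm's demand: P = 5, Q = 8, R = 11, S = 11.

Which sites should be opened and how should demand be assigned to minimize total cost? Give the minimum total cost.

Open {F1, F2}: P→F1 13·5=65, Q→F1 3·8=24, R→F2 8·11=88, S→F2 8·11=88.
Loads: F1 carries 13/13, F2 carries 22/22. Service 265; fixed 377; total 642.

Minimum total cost: 642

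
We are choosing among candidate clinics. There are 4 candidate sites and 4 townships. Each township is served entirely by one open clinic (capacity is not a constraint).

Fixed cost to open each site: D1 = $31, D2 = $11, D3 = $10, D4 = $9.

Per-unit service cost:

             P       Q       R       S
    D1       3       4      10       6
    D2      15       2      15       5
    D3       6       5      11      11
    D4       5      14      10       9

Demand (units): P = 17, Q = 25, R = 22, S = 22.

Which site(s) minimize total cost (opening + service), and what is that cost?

For any fixed open set, each township goes to its cheapest open site; total = fixed + service.
{D1, D2}: P→D1 3·17=51, Q→D2 2·25=50, R→D1 10·22=220, S→D2 5·22=110. Service 431; fixed 42; total 473.
{D1, D2, D4}: service 431 + fixed 51 = 482
{D1, D2, D3}: P→D1 3·17=51, Q→D2 2·25=50, R→D1 10·22=220, S→D2 5·22=110. Service 431; fixed 52; total 483.
{D1, D2, D3, D4}: P→D1 3·17=51, Q→D2 2·25=50, R→D1 10·22=220, S→D2 5·22=110. Service 431; fixed 61; total 492.
No other subset beats 473.

Open D1 and D2; minimum total cost 473.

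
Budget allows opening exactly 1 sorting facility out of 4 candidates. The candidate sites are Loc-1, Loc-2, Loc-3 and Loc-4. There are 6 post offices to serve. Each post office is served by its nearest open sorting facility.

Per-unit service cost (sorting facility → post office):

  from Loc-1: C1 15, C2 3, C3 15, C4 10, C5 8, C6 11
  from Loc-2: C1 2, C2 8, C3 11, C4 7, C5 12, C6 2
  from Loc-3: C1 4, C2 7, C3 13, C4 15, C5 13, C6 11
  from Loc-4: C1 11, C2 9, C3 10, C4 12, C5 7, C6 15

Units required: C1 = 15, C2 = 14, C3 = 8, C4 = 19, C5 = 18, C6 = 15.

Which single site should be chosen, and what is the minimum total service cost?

With exactly 1 open, each post office uses its cheapest among the chosen.
{Loc-2}: C1→Loc-2 2·15=30, C2→Loc-2 8·14=112, C3→Loc-2 11·8=88, C4→Loc-2 7·19=133, C5→Loc-2 12·18=216, C6→Loc-2 2·15=30. Service cost 609.
{Loc-1}: service cost 886
{Loc-3}: service cost 946
Among all 4 size-1 choices, {Loc-2} is lowest.

Choose Loc-2 only; total service cost 609.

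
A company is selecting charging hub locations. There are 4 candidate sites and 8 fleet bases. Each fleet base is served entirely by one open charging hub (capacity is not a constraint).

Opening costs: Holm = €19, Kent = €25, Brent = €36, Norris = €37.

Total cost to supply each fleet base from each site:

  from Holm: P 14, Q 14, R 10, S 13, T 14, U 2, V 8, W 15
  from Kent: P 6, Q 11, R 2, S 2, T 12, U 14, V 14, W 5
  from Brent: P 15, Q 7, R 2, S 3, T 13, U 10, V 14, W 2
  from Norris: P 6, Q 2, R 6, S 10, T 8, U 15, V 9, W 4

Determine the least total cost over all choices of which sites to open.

Minimum total cost: 91

For any fixed open set, each fleet base goes to its cheapest open site; total = fixed + service.
{Kent}: P→Kent 6, Q→Kent 11, R→Kent 2, S→Kent 2, T→Kent 12, U→Kent 14, V→Kent 14, W→Kent 5. Service 66; fixed 25; total 91.
{Holm, Kent}: service 48 + fixed 44 = 92
{Norris}: service 60 + fixed 37 = 97
{Holm, Kent, Brent, Norris}: service 32 + fixed 117 = 149
No other subset beats 91.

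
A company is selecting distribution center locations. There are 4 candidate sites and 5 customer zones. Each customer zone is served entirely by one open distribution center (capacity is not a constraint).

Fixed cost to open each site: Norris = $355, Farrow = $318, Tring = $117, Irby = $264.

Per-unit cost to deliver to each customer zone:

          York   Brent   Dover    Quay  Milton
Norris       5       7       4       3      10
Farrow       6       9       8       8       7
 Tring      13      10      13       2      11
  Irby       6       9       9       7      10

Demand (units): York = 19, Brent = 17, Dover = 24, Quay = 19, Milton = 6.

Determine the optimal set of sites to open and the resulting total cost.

Open Norris only; minimum total cost 782.

For any fixed open set, each customer zone goes to its cheapest open site; total = fixed + service.
{Norris}: York→Norris 5·19=95, Brent→Norris 7·17=119, Dover→Norris 4·24=96, Quay→Norris 3·19=57, Milton→Norris 10·6=60. Service 427; fixed 355; total 782.
{Norris, Tring}: service 408 + fixed 472 = 880
{Irby}: York→Irby 6·19=114, Brent→Irby 9·17=153, Dover→Irby 9·24=216, Quay→Irby 7·19=133, Milton→Irby 10·6=60. Service 676; fixed 264; total 940.
{Norris, Farrow, Tring, Irby}: York→Norris 5·19=95, Brent→Norris 7·17=119, Dover→Norris 4·24=96, Quay→Tring 2·19=38, Milton→Farrow 7·6=42. Service 390; fixed 1054; total 1444.
No other subset beats 782.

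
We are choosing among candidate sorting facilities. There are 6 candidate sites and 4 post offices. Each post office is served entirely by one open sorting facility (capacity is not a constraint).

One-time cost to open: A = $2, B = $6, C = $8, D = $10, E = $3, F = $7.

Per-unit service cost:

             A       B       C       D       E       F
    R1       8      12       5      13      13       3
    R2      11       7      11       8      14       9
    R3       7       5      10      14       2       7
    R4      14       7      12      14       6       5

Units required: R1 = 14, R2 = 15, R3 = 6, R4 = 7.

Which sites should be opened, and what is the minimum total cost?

For any fixed open set, each post office goes to its cheapest open site; total = fixed + service.
{B, E, F}: R1→F 3·14=42, R2→B 7·15=105, R3→E 2·6=12, R4→F 5·7=35. Service 194; fixed 16; total 210.
{A, B, E, F}: R1→F 3·14=42, R2→B 7·15=105, R3→E 2·6=12, R4→F 5·7=35. Service 194; fixed 18; total 212.
{B, C, E, F}: service 194 + fixed 24 = 218
{A, B, C, D, E, F}: service 194 + fixed 36 = 230
No other subset beats 210.

Open B, E and F; minimum total cost 210.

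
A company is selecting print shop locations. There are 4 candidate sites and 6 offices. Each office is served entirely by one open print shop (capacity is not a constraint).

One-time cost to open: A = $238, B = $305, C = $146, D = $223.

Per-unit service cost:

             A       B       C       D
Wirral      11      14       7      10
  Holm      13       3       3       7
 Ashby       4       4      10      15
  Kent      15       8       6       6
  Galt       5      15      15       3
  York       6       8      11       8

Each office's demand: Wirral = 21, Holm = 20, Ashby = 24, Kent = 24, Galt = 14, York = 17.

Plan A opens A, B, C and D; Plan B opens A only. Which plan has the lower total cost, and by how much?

Plan B is cheaper by 146.

Plan A: {A, B, C, D}: Wirral→C 7·21=147, Holm→B 3·20=60, Ashby→A 4·24=96, Kent→C 6·24=144, Galt→D 3·14=42, York→A 6·17=102. Service 591; fixed 912; total 1503.
Plan B: {A}: Wirral→A 11·21=231, Holm→A 13·20=260, Ashby→A 4·24=96, Kent→A 15·24=360, Galt→A 5·14=70, York→A 6·17=102. Service 1119; fixed 238; total 1357.
Difference: |1503 − 1357| = 146.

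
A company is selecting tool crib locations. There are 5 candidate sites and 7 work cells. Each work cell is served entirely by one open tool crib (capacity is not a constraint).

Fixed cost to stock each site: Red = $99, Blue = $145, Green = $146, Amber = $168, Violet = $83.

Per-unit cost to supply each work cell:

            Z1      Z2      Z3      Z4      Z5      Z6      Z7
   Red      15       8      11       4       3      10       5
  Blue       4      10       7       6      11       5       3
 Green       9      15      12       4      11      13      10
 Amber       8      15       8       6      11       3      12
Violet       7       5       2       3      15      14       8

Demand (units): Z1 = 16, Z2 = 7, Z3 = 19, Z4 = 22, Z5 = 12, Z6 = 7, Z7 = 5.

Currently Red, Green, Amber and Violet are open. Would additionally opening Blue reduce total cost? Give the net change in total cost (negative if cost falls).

Current service cost with {Red, Green, Amber, Violet}: 333.
Adding Blue: each work cell re-picks its cheapest; new service cost 275, saving 58.
Extra fixed cost: 145. Net change = 145 − 58 = 87.
(Totals: 829 → 916.)

No — net change +87 (cost rises by 87).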